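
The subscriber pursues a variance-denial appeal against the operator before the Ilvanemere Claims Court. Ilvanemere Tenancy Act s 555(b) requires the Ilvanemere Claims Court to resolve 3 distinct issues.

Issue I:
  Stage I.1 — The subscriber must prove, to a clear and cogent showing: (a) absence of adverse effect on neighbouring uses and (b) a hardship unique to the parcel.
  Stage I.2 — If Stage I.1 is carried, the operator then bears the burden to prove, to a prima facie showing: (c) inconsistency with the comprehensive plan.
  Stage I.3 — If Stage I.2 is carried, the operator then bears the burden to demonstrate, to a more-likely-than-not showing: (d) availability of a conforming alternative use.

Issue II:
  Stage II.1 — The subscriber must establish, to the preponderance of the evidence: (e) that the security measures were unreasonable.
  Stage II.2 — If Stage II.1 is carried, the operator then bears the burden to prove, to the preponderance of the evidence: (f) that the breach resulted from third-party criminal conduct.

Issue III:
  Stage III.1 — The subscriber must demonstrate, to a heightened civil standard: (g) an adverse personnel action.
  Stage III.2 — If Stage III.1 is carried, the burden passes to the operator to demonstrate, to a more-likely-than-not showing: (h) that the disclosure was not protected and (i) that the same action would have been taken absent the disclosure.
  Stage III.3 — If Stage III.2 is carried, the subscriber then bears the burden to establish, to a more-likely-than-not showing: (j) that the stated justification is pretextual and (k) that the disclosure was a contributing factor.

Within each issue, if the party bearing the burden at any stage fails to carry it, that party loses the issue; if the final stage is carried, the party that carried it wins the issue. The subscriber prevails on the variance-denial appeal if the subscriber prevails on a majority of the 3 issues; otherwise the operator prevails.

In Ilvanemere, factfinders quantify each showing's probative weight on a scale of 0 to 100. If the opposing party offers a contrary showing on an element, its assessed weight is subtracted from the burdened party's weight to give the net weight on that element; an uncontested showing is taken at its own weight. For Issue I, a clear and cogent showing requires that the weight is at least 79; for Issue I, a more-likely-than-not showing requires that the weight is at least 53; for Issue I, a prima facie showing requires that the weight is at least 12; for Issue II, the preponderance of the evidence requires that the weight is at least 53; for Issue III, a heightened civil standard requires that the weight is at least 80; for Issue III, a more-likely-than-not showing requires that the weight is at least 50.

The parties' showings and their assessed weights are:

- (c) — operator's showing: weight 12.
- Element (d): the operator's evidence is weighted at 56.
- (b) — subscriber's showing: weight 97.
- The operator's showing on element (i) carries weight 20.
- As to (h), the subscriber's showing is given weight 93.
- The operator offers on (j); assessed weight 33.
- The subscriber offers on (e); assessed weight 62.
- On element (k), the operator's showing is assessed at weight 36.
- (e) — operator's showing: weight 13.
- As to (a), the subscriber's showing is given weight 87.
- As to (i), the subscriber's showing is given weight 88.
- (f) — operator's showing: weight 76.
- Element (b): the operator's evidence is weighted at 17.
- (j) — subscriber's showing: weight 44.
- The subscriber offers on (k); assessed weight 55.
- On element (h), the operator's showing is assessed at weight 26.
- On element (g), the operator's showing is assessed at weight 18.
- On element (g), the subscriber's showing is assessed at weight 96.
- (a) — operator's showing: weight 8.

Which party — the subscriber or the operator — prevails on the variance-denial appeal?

operator

— Issue I —
Stage I.1 — burden on subscriber; standard: a clear and cogent showing (weight is at least 79).
    (a): 87 − 8 = 79 ≥ 79 [met]
    (b): 97 − 17 = 80 ≥ 79 [met]
  Stage I.1 carried; the burden shifts to the operator.
Stage I.2 — burden on operator; standard: a prima facie showing (weight is at least 12).
    (c): 12 ≥ 12 [met]
  Stage I.2 is satisfied; the operator continues to bear the burden.
Stage I.3 — burden on operator; standard: a more-likely-than-not showing (weight is at least 53).
    (d): 56 ≥ 53 [met]
  The operator carries the last stage.
All stages carried — the operator prevails on this issue.
— Issue II —
Stage II.1 (subscriber, the preponderance of the evidence, weight is at least 53): (e) net 62−13=49 < 53 — fails.
  Not every element is met, so the subscriber fails to carry Stage II.1.
The operator prevails on this issue.
— Issue III —
Stage III.1 (subscriber, a heightened civil standard, weight is at least 80): (g) net 96−18=78 < 80 — fails.
  The subscriber does not carry Stage III.1.
The analysis ends at Stage III.1; the operator prevails on this issue.
Per-issue: Issue I → operator; Issue II → operator; Issue III → operator. The subscriber must prevail on a majority of issues; overall, the operator prevails.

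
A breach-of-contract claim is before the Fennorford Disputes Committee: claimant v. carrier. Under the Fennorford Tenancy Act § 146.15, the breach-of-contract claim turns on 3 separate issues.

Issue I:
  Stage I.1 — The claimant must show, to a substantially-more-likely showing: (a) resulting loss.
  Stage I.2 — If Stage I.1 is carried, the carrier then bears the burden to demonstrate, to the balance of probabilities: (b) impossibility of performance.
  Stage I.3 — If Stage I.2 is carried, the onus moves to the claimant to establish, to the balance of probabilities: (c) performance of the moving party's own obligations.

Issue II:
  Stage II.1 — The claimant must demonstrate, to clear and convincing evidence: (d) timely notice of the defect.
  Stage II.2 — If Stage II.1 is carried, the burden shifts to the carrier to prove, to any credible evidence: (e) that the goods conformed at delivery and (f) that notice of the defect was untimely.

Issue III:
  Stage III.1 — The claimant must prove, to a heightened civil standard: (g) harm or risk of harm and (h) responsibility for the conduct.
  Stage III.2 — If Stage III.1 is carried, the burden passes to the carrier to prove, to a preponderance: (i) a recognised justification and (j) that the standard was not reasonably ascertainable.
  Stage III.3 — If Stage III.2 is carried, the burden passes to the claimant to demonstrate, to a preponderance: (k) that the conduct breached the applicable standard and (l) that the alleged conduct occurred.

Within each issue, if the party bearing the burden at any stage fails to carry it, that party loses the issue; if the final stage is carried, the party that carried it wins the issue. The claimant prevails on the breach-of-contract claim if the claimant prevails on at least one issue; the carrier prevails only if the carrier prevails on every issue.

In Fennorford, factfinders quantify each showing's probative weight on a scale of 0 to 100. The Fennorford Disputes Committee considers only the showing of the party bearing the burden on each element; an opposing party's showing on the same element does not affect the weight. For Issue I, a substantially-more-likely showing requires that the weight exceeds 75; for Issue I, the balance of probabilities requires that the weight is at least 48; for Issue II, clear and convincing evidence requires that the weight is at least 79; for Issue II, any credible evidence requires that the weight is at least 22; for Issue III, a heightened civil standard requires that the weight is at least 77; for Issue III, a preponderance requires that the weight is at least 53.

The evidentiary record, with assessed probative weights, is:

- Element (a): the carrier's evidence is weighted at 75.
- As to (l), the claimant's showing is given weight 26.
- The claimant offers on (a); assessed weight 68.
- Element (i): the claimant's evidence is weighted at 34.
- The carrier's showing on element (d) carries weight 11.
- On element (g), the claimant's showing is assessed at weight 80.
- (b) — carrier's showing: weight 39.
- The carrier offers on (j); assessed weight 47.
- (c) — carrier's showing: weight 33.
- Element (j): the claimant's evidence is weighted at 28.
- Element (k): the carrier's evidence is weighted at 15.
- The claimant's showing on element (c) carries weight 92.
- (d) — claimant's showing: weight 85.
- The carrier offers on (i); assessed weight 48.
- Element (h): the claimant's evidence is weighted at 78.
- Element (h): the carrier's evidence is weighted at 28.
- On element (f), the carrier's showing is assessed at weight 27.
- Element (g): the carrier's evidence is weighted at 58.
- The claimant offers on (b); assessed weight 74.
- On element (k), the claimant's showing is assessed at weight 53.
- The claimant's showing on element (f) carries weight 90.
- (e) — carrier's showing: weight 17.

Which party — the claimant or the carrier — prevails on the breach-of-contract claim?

— Issue I —
Stage I.1 — burden on claimant; standard: a substantially-more-likely showing (weight exceeds 75).
    (a): 68 (carrier's 75 disregarded) ≤ 75 [not met]
  The claimant does not carry Stage I.1.
The carrier prevails on this issue.
— Issue II —
At Stage II.1 the claimant must meet clear and convincing evidence (weight is at least 79): on (d) the weight is 85 (the carrier's 11 is given no effect), which does reach 79, so (d) meets the standard.
  Stage II.1 is satisfied; the onus moves to the carrier.
At Stage II.2 the carrier must meet any credible evidence (weight is at least 22): on (e) the weight is 17, < 22, so (e) does not meet the standard; on (f) the weight is 27 (the claimant's 90 is given no effect), ≥ 22, so (f) meets the standard.
  Not every element is met, so the carrier fails to carry Stage II.2.
So the claimant prevails on this issue.
— Issue III —
Stage III.1 (claimant, a heightened civil standard, weight is at least 77): (g) 80 (carrier's 58 disregarded) ≥ 77 — meets; (h) 78 (carrier's 28 disregarded) ≥ 77 — meets.
  Stage III.1 carried; the burden shifts to the carrier.
Stage III.2 (carrier, a preponderance, weight is at least 53): (i) 48 (claimant's 34 disregarded) < 53 — fails; (j) 47 (claimant's 28 disregarded) < 53 — fails.
  Stage III.2 not carried; the carrier fails its burden.
The analysis ends at Stage III.2; the claimant prevails on this issue.
Per-issue: Issue I → carrier; Issue II → claimant; Issue III → claimant. The claimant must prevail on at least one issue; overall, the claimant prevails.

claimant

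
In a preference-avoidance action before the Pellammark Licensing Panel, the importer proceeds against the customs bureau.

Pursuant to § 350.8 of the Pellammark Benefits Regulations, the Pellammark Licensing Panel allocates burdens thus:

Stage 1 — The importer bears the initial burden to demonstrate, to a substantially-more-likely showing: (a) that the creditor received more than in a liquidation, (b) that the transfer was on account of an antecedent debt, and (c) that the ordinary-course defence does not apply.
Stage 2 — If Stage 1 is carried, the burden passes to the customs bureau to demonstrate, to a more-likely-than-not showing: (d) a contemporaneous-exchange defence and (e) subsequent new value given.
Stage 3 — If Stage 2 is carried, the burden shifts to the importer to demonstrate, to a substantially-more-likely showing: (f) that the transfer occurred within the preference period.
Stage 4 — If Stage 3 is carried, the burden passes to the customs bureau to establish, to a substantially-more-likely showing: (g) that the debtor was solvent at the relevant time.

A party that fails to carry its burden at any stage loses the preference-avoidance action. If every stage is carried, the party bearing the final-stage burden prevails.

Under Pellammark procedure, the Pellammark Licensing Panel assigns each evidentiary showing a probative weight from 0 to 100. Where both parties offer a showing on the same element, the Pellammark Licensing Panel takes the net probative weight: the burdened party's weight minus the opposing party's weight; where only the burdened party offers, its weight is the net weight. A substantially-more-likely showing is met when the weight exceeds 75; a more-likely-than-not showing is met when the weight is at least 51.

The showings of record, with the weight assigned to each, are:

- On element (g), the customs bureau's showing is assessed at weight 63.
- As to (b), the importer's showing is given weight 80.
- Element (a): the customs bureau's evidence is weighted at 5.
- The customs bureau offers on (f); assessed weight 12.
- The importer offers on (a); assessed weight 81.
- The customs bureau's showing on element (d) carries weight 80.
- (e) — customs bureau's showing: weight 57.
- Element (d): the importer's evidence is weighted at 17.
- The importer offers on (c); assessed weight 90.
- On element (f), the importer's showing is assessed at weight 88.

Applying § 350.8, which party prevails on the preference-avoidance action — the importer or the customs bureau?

Stage 1 (importer, a substantially-more-likely showing, weight exceeds 75): (a) net 81−5=76 > 75 — meets; (b) 80 > 75 — meets; (c) 90 > 75 — meets.
  Stage 1 carried; the burden shifts to the customs bureau.
Stage 2 (customs bureau, a more-likely-than-not showing, weight is at least 51): (d) net 80−17=63 ≥ 51 — meets; (e) 57 ≥ 51 — meets.
  Stage 2 is satisfied; the onus moves to the importer.
Stage 3 (importer, a substantially-more-likely showing, weight exceeds 75): (f) net 88−12=76 > 75 — meets.
  All elements met. The burden passes to the customs bureau.
Stage 4 (customs bureau, a substantially-more-likely showing, weight exceeds 75): (g) 63 ≤ 75 — fails.
  Not every element is met, so the customs bureau fails to carry Stage 4.
The analysis ends at Stage 4; the importer prevails.

importer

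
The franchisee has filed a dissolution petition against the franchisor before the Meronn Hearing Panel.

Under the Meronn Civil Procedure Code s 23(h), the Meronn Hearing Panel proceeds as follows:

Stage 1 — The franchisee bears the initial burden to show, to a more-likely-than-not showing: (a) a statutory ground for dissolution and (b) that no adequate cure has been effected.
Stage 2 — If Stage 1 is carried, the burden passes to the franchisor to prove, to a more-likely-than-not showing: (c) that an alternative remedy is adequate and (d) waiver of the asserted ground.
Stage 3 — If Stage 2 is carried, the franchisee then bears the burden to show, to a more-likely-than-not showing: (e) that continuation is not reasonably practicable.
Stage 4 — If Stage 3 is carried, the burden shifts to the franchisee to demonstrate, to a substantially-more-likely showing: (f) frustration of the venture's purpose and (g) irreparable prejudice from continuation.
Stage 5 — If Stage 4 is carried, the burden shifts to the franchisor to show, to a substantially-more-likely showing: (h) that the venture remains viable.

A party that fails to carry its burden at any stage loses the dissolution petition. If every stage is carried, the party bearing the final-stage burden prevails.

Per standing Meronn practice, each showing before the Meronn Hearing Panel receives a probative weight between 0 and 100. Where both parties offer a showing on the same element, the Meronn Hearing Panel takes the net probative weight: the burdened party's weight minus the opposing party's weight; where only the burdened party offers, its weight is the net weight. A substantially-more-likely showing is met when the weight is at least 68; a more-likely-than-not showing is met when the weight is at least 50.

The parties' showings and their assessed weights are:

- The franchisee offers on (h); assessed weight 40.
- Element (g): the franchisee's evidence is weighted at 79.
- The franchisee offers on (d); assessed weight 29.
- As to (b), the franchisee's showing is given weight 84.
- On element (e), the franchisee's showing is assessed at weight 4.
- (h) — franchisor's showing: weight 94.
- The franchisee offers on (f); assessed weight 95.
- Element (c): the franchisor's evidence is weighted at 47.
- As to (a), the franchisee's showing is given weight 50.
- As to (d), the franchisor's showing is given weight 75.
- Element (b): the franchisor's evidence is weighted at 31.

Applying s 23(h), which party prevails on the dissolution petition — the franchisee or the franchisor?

franchisee

Stage 1 (franchisee, a more-likely-than-not showing, weight is at least 50): (a) 50 ≥ 50 — meets; (b) net 84−31=53 ≥ 50 — meets.
  The franchisee carries Stage 1; the franchisor now bears the burden.
Stage 2 (franchisor, a more-likely-than-not showing, weight is at least 50): (c) 47 < 50 — fails; (d) net 75−29=46 < 50 — fails.
  Stage 2 not carried; the franchisor fails its burden.
The analysis ends at Stage 2; the franchisee prevails.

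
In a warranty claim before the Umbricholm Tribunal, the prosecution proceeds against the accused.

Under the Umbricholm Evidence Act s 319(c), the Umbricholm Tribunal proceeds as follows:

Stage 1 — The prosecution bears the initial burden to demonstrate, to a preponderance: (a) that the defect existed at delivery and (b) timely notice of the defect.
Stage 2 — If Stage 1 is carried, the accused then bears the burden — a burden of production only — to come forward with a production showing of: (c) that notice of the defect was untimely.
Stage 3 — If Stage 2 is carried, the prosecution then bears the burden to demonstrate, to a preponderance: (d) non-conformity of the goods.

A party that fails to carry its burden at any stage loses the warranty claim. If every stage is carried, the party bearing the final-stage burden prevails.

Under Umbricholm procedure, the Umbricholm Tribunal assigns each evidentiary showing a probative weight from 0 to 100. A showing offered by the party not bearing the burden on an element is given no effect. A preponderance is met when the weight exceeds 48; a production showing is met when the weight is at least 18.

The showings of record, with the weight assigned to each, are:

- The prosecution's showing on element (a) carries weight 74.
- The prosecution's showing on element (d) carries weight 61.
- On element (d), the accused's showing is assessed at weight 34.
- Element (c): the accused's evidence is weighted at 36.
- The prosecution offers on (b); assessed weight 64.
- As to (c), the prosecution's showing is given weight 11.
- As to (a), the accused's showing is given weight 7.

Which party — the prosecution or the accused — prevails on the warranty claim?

At Stage 1 the prosecution must meet a preponderance (weight exceeds 48): on (a) the weight is 74 (the accused's 7 is given no effect), which does exceed 48, so (a) meets the standard; on (b) the weight is 64, > 48, so (b) meets the standard.
  The prosecution carries Stage 1; the accused now bears the burden.
At Stage 2 the accused must meet a production showing (weight is at least 18): on (c) the weight is 36 (the prosecution's 11 is given no effect), which does reach 18, so (c) meets the standard.
  The accused carries Stage 2; the prosecution now bears the burden.
At Stage 3 the prosecution must meet a preponderance (weight exceeds 48): on (d) the weight is 61 (the accused's 34 is given no effect), > 48, so (d) meets the standard.
  Stage 3 carried; the final stage is satisfied.
Every stage carried; the prosecution prevails.

prosecution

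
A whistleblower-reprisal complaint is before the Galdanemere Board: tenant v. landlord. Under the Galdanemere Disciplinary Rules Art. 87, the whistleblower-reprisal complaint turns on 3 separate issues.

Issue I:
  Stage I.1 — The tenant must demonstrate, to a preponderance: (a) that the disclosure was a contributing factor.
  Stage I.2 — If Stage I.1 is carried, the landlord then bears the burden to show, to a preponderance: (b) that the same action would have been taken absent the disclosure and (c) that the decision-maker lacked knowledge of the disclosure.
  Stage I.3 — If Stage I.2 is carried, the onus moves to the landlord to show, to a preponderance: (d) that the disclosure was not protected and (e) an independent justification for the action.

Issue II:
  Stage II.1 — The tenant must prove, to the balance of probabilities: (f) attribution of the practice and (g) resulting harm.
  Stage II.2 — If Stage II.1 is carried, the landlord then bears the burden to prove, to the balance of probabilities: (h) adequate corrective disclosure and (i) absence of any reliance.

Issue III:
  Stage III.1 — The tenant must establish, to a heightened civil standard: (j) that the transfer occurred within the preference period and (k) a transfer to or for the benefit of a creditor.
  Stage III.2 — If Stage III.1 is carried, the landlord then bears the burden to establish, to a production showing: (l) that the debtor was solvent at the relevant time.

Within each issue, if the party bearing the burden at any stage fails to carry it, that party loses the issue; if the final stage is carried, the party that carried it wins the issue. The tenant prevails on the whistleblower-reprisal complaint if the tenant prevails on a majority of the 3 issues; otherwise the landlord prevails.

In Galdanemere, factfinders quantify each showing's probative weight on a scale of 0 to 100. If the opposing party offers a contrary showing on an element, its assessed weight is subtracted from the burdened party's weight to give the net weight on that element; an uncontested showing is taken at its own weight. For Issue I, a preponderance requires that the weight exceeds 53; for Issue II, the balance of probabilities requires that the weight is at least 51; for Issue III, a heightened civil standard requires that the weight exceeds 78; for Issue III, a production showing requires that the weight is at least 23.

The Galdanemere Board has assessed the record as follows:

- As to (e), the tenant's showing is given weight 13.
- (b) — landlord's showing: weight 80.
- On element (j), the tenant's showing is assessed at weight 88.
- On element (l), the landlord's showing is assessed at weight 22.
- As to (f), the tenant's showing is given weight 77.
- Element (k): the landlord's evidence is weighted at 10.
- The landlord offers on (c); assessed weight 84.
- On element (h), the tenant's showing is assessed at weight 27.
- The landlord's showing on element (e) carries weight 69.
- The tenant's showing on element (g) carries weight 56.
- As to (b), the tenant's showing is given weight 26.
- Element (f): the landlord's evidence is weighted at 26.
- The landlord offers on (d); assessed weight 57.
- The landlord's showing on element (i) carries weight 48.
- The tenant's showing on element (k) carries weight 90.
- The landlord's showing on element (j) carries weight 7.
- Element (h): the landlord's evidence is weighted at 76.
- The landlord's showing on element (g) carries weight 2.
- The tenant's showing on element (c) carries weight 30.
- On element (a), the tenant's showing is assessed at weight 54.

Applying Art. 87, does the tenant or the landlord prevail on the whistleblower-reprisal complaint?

— Issue I —
Stage I.1 (tenant, a preponderance, weight exceeds 53): (a) 54 > 53 — meets.
  Stage I.1 carried; the burden shifts to the landlord.
Stage I.2 (landlord, a preponderance, weight exceeds 53): (b) net 80−26=54 > 53 — meets; (c) net 84−30=54 > 53 — meets.
  Stage I.2 is satisfied; the landlord continues to bear the burden.
Stage I.3 (landlord, a preponderance, weight exceeds 53): (d) 57 > 53 — meets; (e) net 69−13=56 > 53 — meets.
  Stage I.3 carried; the final stage is satisfied.
Every stage carried; the landlord prevails on this issue.
— Issue II —
Stage II.1 — burden on tenant; standard: the balance of probabilities (weight is at least 51).
    (f): 77 − 26 = 51 ≥ 51 [met]
    (g): 56 − 2 = 54 ≥ 51 [met]
  Stage II.1 is satisfied; the onus moves to the landlord.
Stage II.2 — burden on landlord; standard: the balance of probabilities (weight is at least 51).
    (h): 76 − 27 = 49 < 51 [not met]
    (i): 48 < 51 [not met]
  The landlord does not carry Stage II.2.
The tenant prevails on this issue.
— Issue III —
Stage III.1 (tenant, a heightened civil standard, weight exceeds 78): (j) net 88−7=81 > 78 — meets; (k) net 90−10=80 > 78 — meets.
  Stage III.1 is satisfied; the onus moves to the landlord.
Stage III.2 (landlord, a production showing, weight is at least 23): (l) 22 < 23 — fails.
  Stage III.2 not carried; the landlord fails its burden.
So the tenant prevails on this issue.
Per-issue: Issue I → landlord; Issue II → tenant; Issue III → tenant. The tenant must prevail on a majority of issues; overall, the tenant prevails.

tenant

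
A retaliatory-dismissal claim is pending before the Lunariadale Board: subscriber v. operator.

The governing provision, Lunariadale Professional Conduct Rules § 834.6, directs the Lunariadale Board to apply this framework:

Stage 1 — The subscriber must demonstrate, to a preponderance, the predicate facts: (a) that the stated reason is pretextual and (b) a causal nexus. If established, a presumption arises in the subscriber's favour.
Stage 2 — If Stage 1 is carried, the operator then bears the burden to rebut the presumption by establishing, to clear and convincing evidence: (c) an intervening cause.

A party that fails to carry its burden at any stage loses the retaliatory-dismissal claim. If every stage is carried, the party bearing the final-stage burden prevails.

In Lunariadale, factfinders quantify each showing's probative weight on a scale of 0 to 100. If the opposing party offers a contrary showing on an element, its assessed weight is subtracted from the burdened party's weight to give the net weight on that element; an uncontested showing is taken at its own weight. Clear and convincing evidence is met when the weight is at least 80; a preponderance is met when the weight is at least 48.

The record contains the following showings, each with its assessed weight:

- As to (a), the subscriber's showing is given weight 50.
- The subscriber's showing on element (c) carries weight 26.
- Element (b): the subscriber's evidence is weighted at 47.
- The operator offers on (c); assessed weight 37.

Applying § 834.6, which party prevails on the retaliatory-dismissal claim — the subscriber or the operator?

Stage 1 (subscriber, a preponderance, weight is at least 48): (a) 50 ≥ 48 — meets; (b) 47 < 48 — fails.
  Not every element is met, so the subscriber fails to carry Stage 1.
The operator prevails.

operator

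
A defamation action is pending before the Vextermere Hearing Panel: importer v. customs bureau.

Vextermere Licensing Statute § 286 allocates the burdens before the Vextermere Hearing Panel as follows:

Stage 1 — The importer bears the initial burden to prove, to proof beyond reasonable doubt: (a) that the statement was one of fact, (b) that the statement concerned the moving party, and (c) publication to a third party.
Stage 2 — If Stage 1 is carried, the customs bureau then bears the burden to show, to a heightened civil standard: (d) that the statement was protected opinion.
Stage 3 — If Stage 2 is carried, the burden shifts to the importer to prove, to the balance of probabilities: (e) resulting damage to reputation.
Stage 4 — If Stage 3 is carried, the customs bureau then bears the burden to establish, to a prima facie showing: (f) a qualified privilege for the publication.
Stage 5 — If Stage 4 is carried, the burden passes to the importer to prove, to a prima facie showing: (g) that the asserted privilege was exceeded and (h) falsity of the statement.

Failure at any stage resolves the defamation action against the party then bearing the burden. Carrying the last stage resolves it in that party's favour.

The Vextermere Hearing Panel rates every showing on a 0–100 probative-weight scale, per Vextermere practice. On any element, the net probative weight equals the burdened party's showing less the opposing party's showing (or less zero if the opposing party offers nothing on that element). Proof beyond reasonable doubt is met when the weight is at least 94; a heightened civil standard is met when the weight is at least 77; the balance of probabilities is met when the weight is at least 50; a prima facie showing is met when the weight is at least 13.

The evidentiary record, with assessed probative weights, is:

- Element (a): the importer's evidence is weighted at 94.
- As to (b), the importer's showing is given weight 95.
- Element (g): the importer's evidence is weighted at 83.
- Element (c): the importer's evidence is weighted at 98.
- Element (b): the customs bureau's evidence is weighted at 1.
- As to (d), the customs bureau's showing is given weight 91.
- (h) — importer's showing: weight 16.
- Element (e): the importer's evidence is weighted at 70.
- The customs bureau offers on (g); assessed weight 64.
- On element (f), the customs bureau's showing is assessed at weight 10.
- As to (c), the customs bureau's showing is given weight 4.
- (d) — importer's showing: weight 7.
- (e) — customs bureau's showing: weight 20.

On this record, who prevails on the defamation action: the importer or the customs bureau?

At Stage 1 the importer must meet proof beyond reasonable doubt (weight is at least 94): on (a) the weight is 94, ≥ 94, so (a) meets the standard; on (b) the weight is 95 less the opposing 1 gives net 94, which does reach 94, so (b) meets the standard; on (c) the weight is 98 less the opposing 4 gives net 94, which does reach 94, so (c) meets the standard.
  Stage 1 is satisfied; the onus moves to the customs bureau.
At Stage 2 the customs bureau must meet a heightened civil standard (weight is at least 77): on (d) the weight is 91 less the opposing 7 gives net 84, ≥ 77, so (d) meets the standard.
  Stage 2 is satisfied; the onus moves to the importer.
At Stage 3 the importer must meet the balance of probabilities (weight is at least 50): on (e) the weight is 70 less the opposing 20 gives net 50, which does reach 50, so (e) meets the standard.
  All elements met. The burden passes to the customs bureau.
At Stage 4 the customs bureau must meet a prima facie showing (weight is at least 13): on (f) the weight is 10, which does not reach 13, so (f) does not meet the standard.
  Not every element is met, so the customs bureau fails to carry Stage 4.
The importer prevails.

importer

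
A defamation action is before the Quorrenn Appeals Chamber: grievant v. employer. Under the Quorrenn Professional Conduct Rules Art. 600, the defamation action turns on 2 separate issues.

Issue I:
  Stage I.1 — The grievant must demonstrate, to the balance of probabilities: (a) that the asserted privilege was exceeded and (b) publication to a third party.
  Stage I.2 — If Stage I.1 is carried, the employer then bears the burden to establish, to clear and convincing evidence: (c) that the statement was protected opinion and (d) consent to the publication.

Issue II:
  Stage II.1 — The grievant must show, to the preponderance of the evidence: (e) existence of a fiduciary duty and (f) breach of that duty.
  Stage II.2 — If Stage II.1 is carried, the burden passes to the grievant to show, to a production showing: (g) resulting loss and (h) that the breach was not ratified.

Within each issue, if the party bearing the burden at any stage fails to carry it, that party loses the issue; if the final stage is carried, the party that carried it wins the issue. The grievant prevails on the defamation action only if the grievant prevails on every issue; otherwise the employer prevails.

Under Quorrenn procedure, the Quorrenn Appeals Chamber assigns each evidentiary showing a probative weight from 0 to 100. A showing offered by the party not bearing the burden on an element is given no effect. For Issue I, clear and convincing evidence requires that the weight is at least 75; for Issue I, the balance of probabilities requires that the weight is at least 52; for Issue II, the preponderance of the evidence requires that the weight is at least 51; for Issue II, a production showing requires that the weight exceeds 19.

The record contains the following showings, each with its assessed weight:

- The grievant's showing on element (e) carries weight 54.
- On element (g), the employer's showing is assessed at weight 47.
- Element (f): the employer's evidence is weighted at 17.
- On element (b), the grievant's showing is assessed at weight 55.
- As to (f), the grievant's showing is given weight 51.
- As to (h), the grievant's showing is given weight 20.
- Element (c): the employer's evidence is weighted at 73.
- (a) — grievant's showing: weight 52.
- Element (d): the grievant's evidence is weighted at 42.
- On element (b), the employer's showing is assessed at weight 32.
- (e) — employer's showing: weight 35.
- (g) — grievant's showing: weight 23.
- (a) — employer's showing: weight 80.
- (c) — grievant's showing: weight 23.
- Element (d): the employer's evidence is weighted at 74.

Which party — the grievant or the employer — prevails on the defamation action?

grievant

— Issue I —
At Stage I.1 the grievant must meet the balance of probabilities (weight is at least 52): on (a) the weight is 52 (the employer's 80 is given no effect), which does reach 52, so (a) meets the standard; on (b) the weight is 55 (the employer's 32 is given no effect), ≥ 52, so (b) meets the standard.
  Stage I.1 is satisfied; the onus moves to the employer.
At Stage I.2 the employer must meet clear and convincing evidence (weight is at least 75): on (c) the weight is 73 (the grievant's 23 is given no effect), which does not reach 75, so (c) does not meet the standard; on (d) the weight is 74 (the grievant's 42 is given no effect), < 75, so (d) does not meet the standard.
  The employer does not carry Stage I.2.
The analysis ends at Stage I.2; the grievant prevails on this issue.
— Issue II —
Stage II.1 (grievant, the preponderance of the evidence, weight is at least 51): (e) 54 (employer's 35 disregarded) ≥ 51 — meets; (f) 51 (employer's 17 disregarded) ≥ 51 — meets.
  Stage II.1 is satisfied; the grievant continues to bear the burden.
Stage II.2 (grievant, a production showing, weight exceeds 19): (g) 23 (employer's 47 disregarded) > 19 — meets; (h) 20 > 19 — meets.
  All elements met at the final stage.
All stages carried — the grievant prevails on this issue.
Per-issue: Issue I → grievant; Issue II → grievant. The grievant must prevail on every issue; overall, the grievant prevails.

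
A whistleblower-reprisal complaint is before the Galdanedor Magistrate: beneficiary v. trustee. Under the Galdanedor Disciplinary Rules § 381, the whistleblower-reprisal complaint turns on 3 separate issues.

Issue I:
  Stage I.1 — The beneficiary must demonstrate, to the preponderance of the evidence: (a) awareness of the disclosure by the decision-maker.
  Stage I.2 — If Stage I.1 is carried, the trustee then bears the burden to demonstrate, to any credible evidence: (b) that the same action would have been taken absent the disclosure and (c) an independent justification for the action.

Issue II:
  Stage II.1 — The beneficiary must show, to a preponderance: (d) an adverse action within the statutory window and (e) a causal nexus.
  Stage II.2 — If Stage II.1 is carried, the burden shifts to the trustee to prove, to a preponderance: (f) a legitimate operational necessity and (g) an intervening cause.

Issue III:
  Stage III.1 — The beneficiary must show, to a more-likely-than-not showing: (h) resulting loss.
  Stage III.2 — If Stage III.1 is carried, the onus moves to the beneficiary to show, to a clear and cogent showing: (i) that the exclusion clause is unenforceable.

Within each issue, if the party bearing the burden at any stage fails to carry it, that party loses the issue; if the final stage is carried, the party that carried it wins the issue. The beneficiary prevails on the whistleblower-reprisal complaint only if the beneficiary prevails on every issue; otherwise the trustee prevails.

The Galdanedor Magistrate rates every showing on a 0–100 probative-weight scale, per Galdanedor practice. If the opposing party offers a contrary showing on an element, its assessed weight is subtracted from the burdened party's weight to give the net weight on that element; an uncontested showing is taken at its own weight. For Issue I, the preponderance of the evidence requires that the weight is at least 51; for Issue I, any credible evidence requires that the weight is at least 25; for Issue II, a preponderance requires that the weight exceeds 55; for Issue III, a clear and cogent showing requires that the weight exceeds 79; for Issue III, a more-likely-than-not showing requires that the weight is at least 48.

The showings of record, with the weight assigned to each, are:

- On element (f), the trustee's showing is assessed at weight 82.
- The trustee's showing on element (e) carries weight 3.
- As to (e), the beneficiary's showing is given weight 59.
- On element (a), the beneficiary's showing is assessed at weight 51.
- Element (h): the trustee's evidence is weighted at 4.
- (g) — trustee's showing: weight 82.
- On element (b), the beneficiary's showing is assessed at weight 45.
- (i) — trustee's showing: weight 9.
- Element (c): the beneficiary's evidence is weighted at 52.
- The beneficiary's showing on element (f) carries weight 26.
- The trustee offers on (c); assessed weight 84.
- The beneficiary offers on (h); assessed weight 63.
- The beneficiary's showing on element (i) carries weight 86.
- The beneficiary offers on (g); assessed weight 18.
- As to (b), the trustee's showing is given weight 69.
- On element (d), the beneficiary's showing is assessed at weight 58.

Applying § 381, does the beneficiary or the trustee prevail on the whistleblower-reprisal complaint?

trustee

— Issue I —
Stage I.1 — burden on beneficiary; standard: the preponderance of the evidence (weight is at least 51).
    (a): 51 ≥ 51 [met]
  The beneficiary carries Stage I.1; the trustee now bears the burden.
Stage I.2 — burden on trustee; standard: any credible evidence (weight is at least 25).
    (b): 69 − 45 = 24 < 25 [not met]
    (c): 84 − 52 = 32 ≥ 25 [met]
  The trustee does not carry Stage I.2.
The analysis ends at Stage I.2; the beneficiary prevails on this issue.
— Issue II —
Stage II.1 (beneficiary, a preponderance, weight exceeds 55): (d) 58 > 55 — meets; (e) net 59−3=56 > 55 — meets.
  All elements met. The burden passes to the trustee.
Stage II.2 (trustee, a preponderance, weight exceeds 55): (f) net 82−26=56 > 55 — meets; (g) net 82−18=64 > 55 — meets.
  Stage II.2 carried; the final stage is satisfied.
All stages carried — the trustee prevails on this issue.
— Issue III —
At Stage III.1 the beneficiary must meet a more-likely-than-not showing (weight is at least 48): on (h) the weight is 63 less the opposing 4 gives net 59, ≥ 48, so (h) meets the standard.
  Stage III.1 carried; the burden remains with the beneficiary.
At Stage III.2 the beneficiary must meet a clear and cogent showing (weight exceeds 79): on (i) the weight is 86 less the opposing 9 gives net 77, which does not exceed 79, so (i) does not meet the standard.
  Stage III.2 not carried; the beneficiary fails its burden.
The analysis ends at Stage III.2; the trustee prevails on this issue.
Per-issue: Issue I → beneficiary; Issue II → trustee; Issue III → trustee. The beneficiary must prevail on every issue; overall, the trustee prevails.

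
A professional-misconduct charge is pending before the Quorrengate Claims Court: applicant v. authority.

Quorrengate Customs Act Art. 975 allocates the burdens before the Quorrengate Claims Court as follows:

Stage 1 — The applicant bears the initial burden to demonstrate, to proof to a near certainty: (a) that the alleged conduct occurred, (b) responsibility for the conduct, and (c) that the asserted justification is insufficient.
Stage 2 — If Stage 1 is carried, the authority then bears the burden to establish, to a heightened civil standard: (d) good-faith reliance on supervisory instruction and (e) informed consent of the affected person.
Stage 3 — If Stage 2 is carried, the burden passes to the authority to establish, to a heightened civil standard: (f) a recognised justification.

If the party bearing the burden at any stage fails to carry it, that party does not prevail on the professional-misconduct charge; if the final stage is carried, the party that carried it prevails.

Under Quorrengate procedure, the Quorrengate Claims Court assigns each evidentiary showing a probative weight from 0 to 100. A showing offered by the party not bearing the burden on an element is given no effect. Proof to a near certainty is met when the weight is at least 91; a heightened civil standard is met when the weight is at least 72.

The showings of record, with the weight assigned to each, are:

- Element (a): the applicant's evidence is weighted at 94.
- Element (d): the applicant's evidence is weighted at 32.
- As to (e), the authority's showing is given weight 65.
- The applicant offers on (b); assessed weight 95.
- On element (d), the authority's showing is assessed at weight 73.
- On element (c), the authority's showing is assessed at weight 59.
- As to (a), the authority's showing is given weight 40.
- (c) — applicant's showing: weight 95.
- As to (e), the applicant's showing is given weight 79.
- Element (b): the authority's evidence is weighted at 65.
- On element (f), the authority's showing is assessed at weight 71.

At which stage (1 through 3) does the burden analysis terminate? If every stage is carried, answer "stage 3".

stage 2

Stage 1 — burden on applicant; standard: proof to a near certainty (weight is at least 91).
    (a): 94 (authority's 40 disregarded) ≥ 91 [met]
    (b): 95 (authority's 65 disregarded) ≥ 91 [met]
    (c): 95 (authority's 59 disregarded) ≥ 91 [met]
  All elements met. The burden passes to the authority.
Stage 2 — burden on authority; standard: a heightened civil standard (weight is at least 72).
    (d): 73 (applicant's 32 disregarded) ≥ 72 [met]
    (e): 65 (applicant's 79 disregarded) < 72 [not met]
  Not every element is met, so the authority fails to carry Stage 2.
The analysis ends at Stage 2; the applicant prevails.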